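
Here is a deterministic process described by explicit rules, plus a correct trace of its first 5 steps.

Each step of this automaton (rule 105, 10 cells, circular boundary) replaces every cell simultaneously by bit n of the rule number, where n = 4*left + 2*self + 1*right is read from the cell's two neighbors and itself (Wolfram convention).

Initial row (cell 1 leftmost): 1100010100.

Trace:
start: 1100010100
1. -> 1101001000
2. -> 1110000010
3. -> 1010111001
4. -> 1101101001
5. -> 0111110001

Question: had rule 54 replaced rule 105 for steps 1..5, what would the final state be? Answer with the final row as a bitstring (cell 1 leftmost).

(re-executing steps 1..5 under rule 54; state before step 1: 1100010100)
1. -> 0010111111
2. -> 1111000000
3. -> 0000100001
4. -> 1001110011
5. -> 0110001100

0110001100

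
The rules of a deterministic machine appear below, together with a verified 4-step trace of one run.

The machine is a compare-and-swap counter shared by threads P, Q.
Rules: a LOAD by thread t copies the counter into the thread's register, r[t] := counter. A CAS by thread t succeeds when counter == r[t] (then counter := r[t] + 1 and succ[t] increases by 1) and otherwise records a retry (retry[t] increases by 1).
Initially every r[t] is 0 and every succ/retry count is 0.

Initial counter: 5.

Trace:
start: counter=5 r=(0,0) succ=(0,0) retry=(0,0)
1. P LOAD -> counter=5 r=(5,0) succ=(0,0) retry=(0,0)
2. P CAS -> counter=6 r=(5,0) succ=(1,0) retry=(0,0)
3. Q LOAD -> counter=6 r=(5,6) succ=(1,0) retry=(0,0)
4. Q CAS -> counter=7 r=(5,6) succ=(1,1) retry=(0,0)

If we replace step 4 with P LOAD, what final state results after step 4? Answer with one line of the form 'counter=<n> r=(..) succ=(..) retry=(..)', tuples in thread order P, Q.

counter=6 r=(6,6) succ=(1,0) retry=(0,0)

(re-executing from step 4 with the substitution; state before step 4: counter=6 r=(5,6) succ=(1,0) retry=(0,0))
4. P LOAD -> counter=6 r=(6,6) succ=(1,0) retry=(0,0)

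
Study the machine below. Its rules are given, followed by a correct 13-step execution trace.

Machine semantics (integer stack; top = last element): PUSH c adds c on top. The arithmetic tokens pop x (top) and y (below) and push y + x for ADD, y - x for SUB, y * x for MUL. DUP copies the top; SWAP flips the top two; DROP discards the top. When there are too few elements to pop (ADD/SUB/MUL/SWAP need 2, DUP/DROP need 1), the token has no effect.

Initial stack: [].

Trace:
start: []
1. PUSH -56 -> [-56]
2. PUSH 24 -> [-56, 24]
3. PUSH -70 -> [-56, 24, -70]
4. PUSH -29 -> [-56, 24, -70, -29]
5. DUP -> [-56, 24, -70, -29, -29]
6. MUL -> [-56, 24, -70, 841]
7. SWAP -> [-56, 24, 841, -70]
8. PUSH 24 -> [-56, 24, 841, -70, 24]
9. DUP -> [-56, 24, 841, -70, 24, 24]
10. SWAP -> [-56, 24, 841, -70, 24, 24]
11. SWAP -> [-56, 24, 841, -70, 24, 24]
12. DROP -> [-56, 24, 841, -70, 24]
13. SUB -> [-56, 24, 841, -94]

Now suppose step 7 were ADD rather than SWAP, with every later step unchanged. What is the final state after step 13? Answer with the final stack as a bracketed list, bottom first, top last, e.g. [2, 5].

(re-executing from step 7 with the substitution; state before step 7: [-56, 24, -70, 841])
7. ADD -> [-56, 24, 771]
8. PUSH 24 -> [-56, 24, 771, 24]
9. DUP -> [-56, 24, 771, 24, 24]
10. SWAP -> [-56, 24, 771, 24, 24]
11. SWAP -> [-56, 24, 771, 24, 24]
12. DROP -> [-56, 24, 771, 24]
13. SUB -> [-56, 24, 747]

[-56, 24, 747]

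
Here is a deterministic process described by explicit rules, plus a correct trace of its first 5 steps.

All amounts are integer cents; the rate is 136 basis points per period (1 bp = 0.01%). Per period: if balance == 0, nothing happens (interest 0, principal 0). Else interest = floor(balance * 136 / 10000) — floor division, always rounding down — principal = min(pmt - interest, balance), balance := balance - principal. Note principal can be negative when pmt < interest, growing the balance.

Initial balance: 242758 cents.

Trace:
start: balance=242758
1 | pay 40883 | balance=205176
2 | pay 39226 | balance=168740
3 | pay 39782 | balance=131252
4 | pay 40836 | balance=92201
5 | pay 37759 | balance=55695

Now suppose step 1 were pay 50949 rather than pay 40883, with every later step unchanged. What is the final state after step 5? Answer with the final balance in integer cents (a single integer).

45071

(re-executing from step 1 with the substitution; state before step 1: balance=242758)
1 | pay 50949 | balance=195110
2 | pay 39226 | balance=158537
3 | pay 39782 | balance=120911
4 | pay 40836 | balance=81719
5 | pay 37759 | balance=45071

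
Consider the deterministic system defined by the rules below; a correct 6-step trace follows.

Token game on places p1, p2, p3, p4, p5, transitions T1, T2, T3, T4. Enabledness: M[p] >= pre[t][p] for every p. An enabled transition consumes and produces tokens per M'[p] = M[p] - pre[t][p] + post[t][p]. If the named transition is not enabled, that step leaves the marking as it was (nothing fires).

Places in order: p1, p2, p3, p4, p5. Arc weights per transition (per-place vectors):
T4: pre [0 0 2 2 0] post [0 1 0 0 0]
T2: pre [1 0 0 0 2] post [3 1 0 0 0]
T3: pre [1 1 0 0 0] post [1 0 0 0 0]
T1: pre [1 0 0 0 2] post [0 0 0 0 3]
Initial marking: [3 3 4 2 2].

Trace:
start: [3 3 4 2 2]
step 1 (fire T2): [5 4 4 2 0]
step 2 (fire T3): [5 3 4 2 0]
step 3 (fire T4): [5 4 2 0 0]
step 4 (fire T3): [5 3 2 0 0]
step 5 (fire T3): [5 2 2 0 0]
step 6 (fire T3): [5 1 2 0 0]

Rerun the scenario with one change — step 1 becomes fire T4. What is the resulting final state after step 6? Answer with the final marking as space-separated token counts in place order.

3 0 2 0 2

(re-executing from step 1 with the substitution; state before step 1: [3 3 4 2 2])
step 1 (fire T4): [3 4 2 0 2]
step 2 (fire T3): [3 3 2 0 2]
step 3 (fire T4): [3 3 2 0 2]
step 4 (fire T3): [3 2 2 0 2]
step 5 (fire T3): [3 1 2 0 2]
step 6 (fire T3): [3 0 2 0 2]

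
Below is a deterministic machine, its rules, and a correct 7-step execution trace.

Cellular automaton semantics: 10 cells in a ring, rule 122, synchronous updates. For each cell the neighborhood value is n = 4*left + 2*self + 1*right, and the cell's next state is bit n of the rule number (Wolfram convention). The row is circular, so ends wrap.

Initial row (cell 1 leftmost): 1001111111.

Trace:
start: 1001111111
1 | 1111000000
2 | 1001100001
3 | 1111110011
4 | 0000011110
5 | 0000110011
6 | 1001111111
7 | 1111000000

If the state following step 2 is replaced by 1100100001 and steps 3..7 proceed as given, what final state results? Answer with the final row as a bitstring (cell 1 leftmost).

state after step 2 := 1100100001
3 | 0111010011
4 | 1101101111
5 | 0111111000
6 | 1100001100
7 | 1110011111

1110011111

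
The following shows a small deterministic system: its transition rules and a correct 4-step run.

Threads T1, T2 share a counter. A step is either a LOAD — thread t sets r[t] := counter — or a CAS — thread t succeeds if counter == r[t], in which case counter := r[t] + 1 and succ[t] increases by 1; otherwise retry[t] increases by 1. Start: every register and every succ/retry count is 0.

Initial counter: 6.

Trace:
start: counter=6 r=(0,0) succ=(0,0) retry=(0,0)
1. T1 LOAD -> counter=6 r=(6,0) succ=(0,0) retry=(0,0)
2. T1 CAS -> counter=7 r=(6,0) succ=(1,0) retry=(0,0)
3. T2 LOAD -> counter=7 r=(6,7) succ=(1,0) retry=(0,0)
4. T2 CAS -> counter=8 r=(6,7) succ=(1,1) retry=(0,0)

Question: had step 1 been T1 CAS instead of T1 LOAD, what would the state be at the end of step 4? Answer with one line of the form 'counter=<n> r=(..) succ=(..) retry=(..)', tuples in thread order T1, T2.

counter=7 r=(0,6) succ=(0,1) retry=(2,0)

(re-executing from step 1 with the substitution; state before step 1: counter=6 r=(0,0) succ=(0,0) retry=(0,0))
1. T1 CAS -> counter=6 r=(0,0) succ=(0,0) retry=(1,0)
2. T1 CAS -> counter=6 r=(0,0) succ=(0,0) retry=(2,0)
3. T2 LOAD -> counter=6 r=(0,6) succ=(0,0) retry=(2,0)
4. T2 CAS -> counter=7 r=(0,6) succ=(0,1) retry=(2,0)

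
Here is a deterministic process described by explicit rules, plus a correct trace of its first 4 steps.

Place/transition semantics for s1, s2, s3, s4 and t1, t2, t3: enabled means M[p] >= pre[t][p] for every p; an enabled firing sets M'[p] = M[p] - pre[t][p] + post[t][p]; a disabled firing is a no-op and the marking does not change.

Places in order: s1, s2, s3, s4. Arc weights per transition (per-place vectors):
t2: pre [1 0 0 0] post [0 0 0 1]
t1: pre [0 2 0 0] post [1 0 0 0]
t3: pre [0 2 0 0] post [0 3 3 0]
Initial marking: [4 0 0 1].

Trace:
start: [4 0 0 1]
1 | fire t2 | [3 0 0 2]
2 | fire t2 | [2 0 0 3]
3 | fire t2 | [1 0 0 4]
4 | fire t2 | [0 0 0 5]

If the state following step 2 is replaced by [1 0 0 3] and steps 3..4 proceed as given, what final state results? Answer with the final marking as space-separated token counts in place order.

0 0 0 4

state after step 2 := [1 0 0 3]
3 | fire t2 | [0 0 0 4]
4 | fire t2 | [0 0 0 4]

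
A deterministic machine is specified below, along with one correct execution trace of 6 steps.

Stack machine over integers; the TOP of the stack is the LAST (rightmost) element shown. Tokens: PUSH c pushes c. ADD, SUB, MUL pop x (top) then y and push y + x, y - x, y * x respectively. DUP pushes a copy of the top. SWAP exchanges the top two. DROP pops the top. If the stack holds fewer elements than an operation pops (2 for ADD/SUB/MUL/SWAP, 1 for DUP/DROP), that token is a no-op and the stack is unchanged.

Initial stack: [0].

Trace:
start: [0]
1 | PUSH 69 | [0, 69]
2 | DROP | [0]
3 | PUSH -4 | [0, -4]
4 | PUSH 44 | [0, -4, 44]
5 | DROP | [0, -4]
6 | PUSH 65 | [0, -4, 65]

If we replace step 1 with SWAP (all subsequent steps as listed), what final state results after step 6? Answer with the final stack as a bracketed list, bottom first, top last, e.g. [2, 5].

[-4, 65]

(re-executing from step 1 with the substitution; state before step 1: [0])
1 | SWAP | [0]
2 | DROP | []
3 | PUSH -4 | [-4]
4 | PUSH 44 | [-4, 44]
5 | DROP | [-4]
6 | PUSH 65 | [-4, 65]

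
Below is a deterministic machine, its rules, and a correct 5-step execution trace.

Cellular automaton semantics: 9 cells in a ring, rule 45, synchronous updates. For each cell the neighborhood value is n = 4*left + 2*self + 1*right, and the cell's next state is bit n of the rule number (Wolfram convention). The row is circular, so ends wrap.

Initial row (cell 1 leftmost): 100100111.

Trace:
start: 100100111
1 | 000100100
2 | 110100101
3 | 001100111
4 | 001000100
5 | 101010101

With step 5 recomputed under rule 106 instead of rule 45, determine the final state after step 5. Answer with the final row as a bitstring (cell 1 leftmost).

010001000

(re-executing step 5 under rule 106; state before step 5: 001000100)
5 | 010001000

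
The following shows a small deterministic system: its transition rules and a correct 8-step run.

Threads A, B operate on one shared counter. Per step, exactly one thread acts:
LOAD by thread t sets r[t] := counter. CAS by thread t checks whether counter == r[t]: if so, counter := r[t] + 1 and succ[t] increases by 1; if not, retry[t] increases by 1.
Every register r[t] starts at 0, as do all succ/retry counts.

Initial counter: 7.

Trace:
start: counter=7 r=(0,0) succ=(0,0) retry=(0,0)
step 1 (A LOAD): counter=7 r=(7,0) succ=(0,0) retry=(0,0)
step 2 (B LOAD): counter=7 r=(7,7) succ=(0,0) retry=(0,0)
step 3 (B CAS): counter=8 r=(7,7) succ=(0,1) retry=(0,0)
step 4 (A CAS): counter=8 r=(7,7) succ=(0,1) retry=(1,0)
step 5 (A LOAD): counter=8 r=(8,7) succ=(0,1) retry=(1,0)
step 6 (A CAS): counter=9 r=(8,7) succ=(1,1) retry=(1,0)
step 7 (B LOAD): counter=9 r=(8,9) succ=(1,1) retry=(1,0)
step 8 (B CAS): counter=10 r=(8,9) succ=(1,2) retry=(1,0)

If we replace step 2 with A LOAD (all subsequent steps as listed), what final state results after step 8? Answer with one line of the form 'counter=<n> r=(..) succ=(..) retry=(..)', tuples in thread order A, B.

counter=10 r=(8,9) succ=(2,1) retry=(0,1)

(re-executing from step 2 with the substitution; state before step 2: counter=7 r=(7,0) succ=(0,0) retry=(0,0))
step 2 (A LOAD): counter=7 r=(7,0) succ=(0,0) retry=(0,0)
step 3 (B CAS): counter=7 r=(7,0) succ=(0,0) retry=(0,1)
step 4 (A CAS): counter=8 r=(7,0) succ=(1,0) retry=(0,1)
step 5 (A LOAD): counter=8 r=(8,0) succ=(1,0) retry=(0,1)
step 6 (A CAS): counter=9 r=(8,0) succ=(2,0) retry=(0,1)
step 7 (B LOAD): counter=9 r=(8,9) succ=(2,0) retry=(0,1)
step 8 (B CAS): counter=10 r=(8,9) succ=(2,1) retry=(0,1)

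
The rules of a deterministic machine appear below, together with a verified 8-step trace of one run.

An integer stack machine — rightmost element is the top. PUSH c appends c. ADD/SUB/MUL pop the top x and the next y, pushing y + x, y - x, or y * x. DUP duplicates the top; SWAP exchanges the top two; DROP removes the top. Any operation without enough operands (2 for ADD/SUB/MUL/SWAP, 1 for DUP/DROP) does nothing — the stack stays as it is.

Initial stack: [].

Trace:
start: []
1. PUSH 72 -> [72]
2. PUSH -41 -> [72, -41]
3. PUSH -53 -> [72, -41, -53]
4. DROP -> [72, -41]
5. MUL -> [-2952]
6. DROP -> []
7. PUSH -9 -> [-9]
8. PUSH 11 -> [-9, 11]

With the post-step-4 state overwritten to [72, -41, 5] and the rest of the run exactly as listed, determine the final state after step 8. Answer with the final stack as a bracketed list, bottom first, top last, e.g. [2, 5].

[72, -9, 11]

state after step 4 := [72, -41, 5]
5. MUL -> [72, -205]
6. DROP -> [72]
7. PUSH -9 -> [72, -9]
8. PUSH 11 -> [72, -9, 11]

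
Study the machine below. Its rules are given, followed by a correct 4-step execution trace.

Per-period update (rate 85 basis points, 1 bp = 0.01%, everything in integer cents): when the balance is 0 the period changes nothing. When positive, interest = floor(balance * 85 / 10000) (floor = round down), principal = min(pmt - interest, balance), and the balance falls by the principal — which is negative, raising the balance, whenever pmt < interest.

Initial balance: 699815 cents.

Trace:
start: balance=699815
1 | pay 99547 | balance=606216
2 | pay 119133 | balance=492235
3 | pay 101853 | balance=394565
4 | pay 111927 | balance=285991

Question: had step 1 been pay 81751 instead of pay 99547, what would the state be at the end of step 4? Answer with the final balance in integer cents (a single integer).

(re-executing from step 1 with the substitution; state before step 1: balance=699815)
1 | pay 81751 | balance=624012
2 | pay 119133 | balance=510183
3 | pay 101853 | balance=412666
4 | pay 111927 | balance=304246

304246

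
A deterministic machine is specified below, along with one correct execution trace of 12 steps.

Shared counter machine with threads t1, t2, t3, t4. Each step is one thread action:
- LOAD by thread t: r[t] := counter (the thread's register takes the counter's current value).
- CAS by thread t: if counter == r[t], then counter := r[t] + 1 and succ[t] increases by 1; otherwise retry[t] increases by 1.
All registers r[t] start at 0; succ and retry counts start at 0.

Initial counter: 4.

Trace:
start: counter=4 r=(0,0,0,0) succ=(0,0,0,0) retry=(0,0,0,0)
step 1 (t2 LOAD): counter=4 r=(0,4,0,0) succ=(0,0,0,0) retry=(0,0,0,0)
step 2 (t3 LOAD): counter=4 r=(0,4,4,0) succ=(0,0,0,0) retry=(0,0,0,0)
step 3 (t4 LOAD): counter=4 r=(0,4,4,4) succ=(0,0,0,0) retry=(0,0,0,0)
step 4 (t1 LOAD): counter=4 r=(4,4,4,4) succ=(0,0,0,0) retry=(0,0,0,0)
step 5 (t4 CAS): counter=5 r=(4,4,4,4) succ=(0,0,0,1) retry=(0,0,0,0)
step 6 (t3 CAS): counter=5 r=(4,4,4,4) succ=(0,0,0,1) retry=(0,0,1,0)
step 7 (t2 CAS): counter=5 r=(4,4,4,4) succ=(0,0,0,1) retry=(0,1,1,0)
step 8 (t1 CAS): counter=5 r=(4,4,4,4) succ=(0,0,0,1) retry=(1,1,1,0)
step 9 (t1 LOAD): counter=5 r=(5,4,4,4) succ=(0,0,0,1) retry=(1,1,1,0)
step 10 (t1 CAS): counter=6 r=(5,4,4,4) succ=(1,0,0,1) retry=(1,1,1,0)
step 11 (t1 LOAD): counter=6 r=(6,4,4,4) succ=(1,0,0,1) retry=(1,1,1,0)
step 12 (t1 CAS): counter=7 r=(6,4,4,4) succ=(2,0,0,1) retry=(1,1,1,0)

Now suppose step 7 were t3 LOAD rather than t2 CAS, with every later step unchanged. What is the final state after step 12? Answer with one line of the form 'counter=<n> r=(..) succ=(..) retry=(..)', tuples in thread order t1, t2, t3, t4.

(re-executing from step 7 with the substitution; state before step 7: counter=5 r=(4,4,4,4) succ=(0,0,0,1) retry=(0,0,1,0))
step 7 (t3 LOAD): counter=5 r=(4,4,5,4) succ=(0,0,0,1) retry=(0,0,1,0)
step 8 (t1 CAS): counter=5 r=(4,4,5,4) succ=(0,0,0,1) retry=(1,0,1,0)
step 9 (t1 LOAD): counter=5 r=(5,4,5,4) succ=(0,0,0,1) retry=(1,0,1,0)
step 10 (t1 CAS): counter=6 r=(5,4,5,4) succ=(1,0,0,1) retry=(1,0,1,0)
step 11 (t1 LOAD): counter=6 r=(6,4,5,4) succ=(1,0,0,1) retry=(1,0,1,0)
step 12 (t1 CAS): counter=7 r=(6,4,5,4) succ=(2,0,0,1) retry=(1,0,1,0)

counter=7 r=(6,4,5,4) succ=(2,0,0,1) retry=(1,0,1,0)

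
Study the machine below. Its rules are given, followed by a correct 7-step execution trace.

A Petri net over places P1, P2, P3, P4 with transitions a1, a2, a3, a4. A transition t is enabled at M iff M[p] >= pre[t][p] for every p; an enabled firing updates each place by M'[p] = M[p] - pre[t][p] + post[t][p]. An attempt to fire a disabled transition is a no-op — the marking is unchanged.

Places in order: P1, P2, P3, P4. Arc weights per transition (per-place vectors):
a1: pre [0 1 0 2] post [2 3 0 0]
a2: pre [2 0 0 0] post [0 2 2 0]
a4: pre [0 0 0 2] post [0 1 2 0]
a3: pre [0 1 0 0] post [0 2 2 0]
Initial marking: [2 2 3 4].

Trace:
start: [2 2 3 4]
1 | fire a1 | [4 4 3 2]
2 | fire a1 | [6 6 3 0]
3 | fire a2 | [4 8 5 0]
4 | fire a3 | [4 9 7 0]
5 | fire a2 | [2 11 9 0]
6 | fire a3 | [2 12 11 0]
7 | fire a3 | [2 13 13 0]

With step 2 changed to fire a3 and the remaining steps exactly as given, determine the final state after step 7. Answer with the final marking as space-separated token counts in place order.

0 12 15 2

(re-executing from step 2 with the substitution; state before step 2: [4 4 3 2])
2 | fire a3 | [4 5 5 2]
3 | fire a2 | [2 7 7 2]
4 | fire a3 | [2 8 9 2]
5 | fire a2 | [0 10 11 2]
6 | fire a3 | [0 11 13 2]
7 | fire a3 | [0 12 15 2]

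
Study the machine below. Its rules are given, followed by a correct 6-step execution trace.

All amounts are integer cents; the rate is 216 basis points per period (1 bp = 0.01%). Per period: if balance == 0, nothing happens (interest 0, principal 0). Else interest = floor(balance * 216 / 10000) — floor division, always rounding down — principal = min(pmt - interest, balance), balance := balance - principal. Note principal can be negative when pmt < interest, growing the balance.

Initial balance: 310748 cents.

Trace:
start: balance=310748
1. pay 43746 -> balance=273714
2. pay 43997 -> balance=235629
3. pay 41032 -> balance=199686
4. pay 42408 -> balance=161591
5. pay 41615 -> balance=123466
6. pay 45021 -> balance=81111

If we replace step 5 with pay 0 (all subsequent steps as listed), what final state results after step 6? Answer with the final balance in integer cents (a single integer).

(re-executing from step 5 with the substitution; state before step 5: balance=161591)
5. pay 0 -> balance=165081
6. pay 45021 -> balance=123625

123625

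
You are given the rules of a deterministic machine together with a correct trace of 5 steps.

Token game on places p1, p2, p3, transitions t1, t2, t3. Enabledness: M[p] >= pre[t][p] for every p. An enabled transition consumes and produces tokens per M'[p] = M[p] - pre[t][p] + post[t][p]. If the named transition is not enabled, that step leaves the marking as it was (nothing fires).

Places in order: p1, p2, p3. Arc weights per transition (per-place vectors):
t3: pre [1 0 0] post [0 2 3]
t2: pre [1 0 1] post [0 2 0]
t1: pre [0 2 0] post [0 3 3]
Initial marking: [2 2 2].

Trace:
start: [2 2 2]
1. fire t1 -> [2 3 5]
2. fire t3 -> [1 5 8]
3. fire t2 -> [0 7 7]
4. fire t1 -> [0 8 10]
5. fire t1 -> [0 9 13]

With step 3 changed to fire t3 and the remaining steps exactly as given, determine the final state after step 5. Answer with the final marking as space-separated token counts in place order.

(re-executing from step 3 with the substitution; state before step 3: [1 5 8])
3. fire t3 -> [0 7 11]
4. fire t1 -> [0 8 14]
5. fire t1 -> [0 9 17]

0 9 17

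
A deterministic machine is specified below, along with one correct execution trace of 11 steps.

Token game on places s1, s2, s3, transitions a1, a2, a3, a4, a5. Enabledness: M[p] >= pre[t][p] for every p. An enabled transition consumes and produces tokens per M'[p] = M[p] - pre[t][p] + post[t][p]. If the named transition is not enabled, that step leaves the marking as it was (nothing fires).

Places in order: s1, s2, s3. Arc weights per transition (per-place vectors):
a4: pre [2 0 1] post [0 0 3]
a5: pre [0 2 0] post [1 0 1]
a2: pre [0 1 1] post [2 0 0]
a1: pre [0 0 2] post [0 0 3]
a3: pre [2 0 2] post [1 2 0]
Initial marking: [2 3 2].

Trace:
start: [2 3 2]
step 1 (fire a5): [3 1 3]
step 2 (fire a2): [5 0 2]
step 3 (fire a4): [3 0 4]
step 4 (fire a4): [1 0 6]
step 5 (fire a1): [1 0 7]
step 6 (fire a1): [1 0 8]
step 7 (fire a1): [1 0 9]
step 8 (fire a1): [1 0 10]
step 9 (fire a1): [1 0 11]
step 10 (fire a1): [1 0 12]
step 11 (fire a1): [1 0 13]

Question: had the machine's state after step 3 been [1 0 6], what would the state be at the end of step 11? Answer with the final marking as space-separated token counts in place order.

1 0 13

state after step 3 := [1 0 6]
step 4 (fire a4): [1 0 6]
step 5 (fire a1): [1 0 7]
step 6 (fire a1): [1 0 8]
step 7 (fire a1): [1 0 9]
step 8 (fire a1): [1 0 10]
step 9 (fire a1): [1 0 11]
step 10 (fire a1): [1 0 12]
step 11 (fire a1): [1 0 13]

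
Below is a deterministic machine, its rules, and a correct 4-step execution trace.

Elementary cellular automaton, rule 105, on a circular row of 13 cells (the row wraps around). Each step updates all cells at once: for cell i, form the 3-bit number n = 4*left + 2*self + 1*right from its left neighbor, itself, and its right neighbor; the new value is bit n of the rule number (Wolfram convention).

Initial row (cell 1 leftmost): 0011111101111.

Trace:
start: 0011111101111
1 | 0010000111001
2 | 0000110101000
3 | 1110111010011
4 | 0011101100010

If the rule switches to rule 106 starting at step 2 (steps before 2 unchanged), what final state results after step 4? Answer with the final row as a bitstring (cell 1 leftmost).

(re-executing steps 2..4 under rule 106; state before step 2: 0010000111001)
2 | 0100001101010
3 | 1000011110100
4 | 0000110011001

0000110011001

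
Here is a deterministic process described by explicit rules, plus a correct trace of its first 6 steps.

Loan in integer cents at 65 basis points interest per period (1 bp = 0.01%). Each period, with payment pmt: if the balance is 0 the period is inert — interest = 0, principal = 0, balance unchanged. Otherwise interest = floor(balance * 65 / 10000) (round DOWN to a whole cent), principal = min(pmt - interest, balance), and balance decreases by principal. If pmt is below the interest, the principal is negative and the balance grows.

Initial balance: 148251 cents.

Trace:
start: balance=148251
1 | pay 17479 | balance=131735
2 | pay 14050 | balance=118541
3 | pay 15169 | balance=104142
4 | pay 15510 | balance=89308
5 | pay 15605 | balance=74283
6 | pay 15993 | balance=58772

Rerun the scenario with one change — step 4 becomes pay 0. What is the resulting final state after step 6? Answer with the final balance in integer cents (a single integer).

74485

(re-executing from step 4 with the substitution; state before step 4: balance=104142)
4 | pay 0 | balance=104818
5 | pay 15605 | balance=89894
6 | pay 15993 | balance=74485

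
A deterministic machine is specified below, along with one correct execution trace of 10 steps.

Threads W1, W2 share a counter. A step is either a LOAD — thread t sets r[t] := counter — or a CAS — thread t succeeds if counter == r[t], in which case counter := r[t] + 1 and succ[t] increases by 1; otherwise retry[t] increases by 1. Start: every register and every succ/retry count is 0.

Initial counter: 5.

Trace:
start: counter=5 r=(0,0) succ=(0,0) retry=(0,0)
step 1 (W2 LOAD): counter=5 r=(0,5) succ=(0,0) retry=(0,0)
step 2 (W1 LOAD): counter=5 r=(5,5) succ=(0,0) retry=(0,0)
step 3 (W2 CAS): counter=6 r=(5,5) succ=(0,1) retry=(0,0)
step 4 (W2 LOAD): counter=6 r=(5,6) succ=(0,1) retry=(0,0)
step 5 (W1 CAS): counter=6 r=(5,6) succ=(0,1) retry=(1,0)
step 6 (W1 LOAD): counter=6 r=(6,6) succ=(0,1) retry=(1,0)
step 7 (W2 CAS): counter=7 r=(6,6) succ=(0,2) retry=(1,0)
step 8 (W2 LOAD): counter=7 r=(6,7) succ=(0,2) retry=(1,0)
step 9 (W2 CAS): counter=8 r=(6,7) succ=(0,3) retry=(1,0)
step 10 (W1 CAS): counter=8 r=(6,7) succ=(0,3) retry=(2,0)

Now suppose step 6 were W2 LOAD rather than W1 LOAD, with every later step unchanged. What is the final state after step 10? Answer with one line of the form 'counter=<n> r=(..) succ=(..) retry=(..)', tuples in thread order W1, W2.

counter=8 r=(5,7) succ=(0,3) retry=(2,0)

(re-executing from step 6 with the substitution; state before step 6: counter=6 r=(5,6) succ=(0,1) retry=(1,0))
step 6 (W2 LOAD): counter=6 r=(5,6) succ=(0,1) retry=(1,0)
step 7 (W2 CAS): counter=7 r=(5,6) succ=(0,2) retry=(1,0)
step 8 (W2 LOAD): counter=7 r=(5,7) succ=(0,2) retry=(1,0)
step 9 (W2 CAS): counter=8 r=(5,7) succ=(0,3) retry=(1,0)
step 10 (W1 CAS): counter=8 r=(5,7) succ=(0,3) retry=(2,0)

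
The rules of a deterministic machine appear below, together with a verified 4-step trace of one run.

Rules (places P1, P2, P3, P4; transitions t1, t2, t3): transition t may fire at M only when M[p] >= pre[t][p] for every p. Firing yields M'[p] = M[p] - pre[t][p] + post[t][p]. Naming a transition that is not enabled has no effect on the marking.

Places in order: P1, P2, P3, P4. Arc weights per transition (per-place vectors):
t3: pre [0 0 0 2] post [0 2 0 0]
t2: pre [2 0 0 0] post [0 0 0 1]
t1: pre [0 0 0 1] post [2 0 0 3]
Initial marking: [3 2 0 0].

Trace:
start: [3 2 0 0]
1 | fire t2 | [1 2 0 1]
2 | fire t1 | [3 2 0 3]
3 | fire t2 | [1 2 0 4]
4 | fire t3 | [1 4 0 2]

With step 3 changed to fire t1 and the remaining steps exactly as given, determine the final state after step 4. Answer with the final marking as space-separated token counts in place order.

5 4 0 3

(re-executing from step 3 with the substitution; state before step 3: [3 2 0 3])
3 | fire t1 | [5 2 0 5]
4 | fire t3 | [5 4 0 3]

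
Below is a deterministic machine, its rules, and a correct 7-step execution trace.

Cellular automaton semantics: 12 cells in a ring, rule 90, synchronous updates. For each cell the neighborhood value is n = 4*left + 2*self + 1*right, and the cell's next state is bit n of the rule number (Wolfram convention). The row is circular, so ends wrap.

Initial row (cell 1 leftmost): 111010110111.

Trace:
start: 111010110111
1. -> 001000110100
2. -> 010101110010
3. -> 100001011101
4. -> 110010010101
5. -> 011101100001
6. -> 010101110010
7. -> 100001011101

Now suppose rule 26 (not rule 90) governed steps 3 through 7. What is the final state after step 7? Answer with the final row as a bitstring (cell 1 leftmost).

010010010000

(re-executing steps 3..7 under rule 26; state before step 3: 010101110010)
3. -> 100001001101
4. -> 010010111001
5. -> 001100100110
6. -> 011011011101
7. -> 010010010000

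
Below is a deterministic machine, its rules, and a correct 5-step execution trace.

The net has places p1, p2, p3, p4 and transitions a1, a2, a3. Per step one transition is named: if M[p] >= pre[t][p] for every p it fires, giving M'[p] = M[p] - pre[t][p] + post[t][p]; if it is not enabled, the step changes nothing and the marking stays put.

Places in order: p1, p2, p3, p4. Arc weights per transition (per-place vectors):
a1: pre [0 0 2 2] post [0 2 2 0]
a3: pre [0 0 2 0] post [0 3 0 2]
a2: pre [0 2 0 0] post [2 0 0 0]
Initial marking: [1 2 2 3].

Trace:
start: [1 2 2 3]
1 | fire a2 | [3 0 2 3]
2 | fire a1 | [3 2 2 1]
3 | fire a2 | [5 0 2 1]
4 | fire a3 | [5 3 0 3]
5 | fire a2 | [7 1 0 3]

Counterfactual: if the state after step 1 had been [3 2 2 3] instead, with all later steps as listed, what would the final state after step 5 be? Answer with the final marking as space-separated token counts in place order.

state after step 1 := [3 2 2 3]
2 | fire a1 | [3 4 2 1]
3 | fire a2 | [5 2 2 1]
4 | fire a3 | [5 5 0 3]
5 | fire a2 | [7 3 0 3]

7 3 0 3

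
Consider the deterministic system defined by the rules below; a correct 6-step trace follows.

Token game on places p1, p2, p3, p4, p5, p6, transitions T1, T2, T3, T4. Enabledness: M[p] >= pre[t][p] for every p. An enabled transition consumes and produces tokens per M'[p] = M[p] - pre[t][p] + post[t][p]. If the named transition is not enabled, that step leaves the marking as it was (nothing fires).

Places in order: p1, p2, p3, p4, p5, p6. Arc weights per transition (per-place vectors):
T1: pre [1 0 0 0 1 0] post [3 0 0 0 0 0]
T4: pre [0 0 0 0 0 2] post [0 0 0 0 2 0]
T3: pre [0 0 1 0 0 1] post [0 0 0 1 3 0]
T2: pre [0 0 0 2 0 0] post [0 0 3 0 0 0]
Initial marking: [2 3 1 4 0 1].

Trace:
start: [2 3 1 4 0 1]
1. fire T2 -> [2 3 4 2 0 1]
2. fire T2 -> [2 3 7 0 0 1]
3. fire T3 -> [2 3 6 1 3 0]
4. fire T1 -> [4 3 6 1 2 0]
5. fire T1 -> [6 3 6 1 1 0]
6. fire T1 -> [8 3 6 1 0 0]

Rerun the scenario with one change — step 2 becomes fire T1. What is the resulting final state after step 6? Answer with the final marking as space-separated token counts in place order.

8 3 3 3 0 0

(re-executing from step 2 with the substitution; state before step 2: [2 3 4 2 0 1])
2. fire T1 -> [2 3 4 2 0 1]
3. fire T3 -> [2 3 3 3 3 0]
4. fire T1 -> [4 3 3 3 2 0]
5. fire T1 -> [6 3 3 3 1 0]
6. fire T1 -> [8 3 3 3 0 0]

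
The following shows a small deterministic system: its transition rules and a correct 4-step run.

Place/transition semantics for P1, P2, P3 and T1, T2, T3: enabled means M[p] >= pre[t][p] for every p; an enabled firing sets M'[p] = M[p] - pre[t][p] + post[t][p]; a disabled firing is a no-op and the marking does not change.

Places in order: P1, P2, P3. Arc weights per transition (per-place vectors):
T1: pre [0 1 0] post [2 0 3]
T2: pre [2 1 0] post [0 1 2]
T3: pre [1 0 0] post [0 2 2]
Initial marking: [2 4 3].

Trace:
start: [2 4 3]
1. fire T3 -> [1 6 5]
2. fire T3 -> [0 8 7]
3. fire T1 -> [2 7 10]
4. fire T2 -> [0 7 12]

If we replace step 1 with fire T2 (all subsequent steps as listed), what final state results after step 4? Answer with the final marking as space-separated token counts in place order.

(re-executing from step 1 with the substitution; state before step 1: [2 4 3])
1. fire T2 -> [0 4 5]
2. fire T3 -> [0 4 5]
3. fire T1 -> [2 3 8]
4. fire T2 -> [0 3 10]

0 3 10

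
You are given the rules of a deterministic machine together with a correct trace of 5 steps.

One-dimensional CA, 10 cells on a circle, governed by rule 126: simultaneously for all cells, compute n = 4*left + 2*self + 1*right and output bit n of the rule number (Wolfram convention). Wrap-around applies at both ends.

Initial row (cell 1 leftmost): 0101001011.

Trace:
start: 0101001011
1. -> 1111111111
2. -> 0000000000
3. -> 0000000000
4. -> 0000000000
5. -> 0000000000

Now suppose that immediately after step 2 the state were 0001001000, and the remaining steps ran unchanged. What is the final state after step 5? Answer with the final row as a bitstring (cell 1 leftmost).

state after step 2 := 0001001000
3. -> 0011111100
4. -> 0110000110
5. -> 1111001111

1111001111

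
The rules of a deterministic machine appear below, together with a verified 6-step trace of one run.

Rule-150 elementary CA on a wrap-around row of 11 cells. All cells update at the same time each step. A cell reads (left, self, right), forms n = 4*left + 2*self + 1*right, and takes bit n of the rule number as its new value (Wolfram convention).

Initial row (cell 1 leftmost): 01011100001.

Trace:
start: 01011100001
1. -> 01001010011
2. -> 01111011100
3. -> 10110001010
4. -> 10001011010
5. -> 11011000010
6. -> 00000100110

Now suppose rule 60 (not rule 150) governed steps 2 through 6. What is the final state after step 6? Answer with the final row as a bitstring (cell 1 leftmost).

01000001101

(re-executing steps 2..6 under rule 60; state before step 2: 01001010011)
2. -> 11101111010
3. -> 10011000111
4. -> 01010100100
5. -> 01111110110
6. -> 01000001101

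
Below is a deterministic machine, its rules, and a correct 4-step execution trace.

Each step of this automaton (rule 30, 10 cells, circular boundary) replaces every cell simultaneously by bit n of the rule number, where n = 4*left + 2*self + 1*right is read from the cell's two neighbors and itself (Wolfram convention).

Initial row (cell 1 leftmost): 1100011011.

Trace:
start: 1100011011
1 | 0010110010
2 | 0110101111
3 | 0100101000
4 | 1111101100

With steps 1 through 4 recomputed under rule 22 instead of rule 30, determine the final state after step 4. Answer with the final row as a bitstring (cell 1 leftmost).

(re-executing steps 1..4 under rule 22; state before step 1: 1100011011)
1 | 0010100000
2 | 0110110000
3 | 1000001000
4 | 1100011101

1100011101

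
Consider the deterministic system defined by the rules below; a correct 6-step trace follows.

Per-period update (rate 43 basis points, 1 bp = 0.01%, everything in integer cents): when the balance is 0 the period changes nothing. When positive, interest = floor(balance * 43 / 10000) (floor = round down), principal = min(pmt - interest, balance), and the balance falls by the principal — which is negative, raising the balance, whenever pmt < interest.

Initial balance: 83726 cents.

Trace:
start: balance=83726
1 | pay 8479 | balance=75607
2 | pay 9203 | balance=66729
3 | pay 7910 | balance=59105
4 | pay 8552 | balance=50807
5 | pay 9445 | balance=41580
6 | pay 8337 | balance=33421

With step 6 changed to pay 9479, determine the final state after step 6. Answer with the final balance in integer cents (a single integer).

32279

(re-executing from step 6 with the substitution; state before step 6: balance=41580)
6 | pay 9479 | balance=32279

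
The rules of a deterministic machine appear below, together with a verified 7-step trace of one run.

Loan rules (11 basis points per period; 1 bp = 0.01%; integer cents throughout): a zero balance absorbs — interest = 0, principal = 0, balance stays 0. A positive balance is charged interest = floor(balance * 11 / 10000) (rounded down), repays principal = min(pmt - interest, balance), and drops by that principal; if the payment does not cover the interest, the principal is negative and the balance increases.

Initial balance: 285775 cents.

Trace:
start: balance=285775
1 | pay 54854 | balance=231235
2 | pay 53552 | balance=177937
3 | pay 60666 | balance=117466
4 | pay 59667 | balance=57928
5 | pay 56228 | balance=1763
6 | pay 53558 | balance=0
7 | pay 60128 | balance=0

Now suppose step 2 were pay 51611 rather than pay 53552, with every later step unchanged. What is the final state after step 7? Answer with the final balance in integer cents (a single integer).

0

(re-executing from step 2 with the substitution; state before step 2: balance=231235)
2 | pay 51611 | balance=179878
3 | pay 60666 | balance=119409
4 | pay 59667 | balance=59873
5 | pay 56228 | balance=3710
6 | pay 53558 | balance=0
7 | pay 60128 | balance=0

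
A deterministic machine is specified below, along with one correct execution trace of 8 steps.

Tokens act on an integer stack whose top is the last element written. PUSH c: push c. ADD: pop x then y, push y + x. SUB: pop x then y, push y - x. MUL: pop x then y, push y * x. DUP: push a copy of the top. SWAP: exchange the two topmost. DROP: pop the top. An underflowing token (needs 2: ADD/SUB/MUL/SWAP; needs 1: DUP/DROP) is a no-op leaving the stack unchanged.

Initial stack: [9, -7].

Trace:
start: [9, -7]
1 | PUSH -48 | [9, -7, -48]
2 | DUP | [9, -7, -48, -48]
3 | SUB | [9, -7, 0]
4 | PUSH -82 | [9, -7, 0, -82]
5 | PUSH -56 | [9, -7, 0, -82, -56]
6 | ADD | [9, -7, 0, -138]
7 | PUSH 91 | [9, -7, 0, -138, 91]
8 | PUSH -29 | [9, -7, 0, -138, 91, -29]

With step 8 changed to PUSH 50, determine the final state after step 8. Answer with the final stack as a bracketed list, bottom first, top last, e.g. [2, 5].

(re-executing from step 8 with the substitution; state before step 8: [9, -7, 0, -138, 91])
8 | PUSH 50 | [9, -7, 0, -138, 91, 50]

[9, -7, 0, -138, 91, 50]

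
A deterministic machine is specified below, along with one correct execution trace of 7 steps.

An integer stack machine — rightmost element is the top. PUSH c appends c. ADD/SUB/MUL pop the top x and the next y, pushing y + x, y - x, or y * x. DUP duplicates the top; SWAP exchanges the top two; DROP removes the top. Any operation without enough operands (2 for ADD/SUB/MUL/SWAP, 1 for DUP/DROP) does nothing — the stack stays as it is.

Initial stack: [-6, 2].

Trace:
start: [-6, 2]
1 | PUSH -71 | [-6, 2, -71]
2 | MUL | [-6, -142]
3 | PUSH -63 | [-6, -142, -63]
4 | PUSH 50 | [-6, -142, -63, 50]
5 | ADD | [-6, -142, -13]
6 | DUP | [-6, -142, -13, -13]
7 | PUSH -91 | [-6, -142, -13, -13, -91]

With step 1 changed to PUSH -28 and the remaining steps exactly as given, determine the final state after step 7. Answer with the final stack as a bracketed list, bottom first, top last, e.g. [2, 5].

(re-executing from step 1 with the substitution; state before step 1: [-6, 2])
1 | PUSH -28 | [-6, 2, -28]
2 | MUL | [-6, -56]
3 | PUSH -63 | [-6, -56, -63]
4 | PUSH 50 | [-6, -56, -63, 50]
5 | ADD | [-6, -56, -13]
6 | DUP | [-6, -56, -13, -13]
7 | PUSH -91 | [-6, -56, -13, -13, -91]

[-6, -56, -13, -13, -91]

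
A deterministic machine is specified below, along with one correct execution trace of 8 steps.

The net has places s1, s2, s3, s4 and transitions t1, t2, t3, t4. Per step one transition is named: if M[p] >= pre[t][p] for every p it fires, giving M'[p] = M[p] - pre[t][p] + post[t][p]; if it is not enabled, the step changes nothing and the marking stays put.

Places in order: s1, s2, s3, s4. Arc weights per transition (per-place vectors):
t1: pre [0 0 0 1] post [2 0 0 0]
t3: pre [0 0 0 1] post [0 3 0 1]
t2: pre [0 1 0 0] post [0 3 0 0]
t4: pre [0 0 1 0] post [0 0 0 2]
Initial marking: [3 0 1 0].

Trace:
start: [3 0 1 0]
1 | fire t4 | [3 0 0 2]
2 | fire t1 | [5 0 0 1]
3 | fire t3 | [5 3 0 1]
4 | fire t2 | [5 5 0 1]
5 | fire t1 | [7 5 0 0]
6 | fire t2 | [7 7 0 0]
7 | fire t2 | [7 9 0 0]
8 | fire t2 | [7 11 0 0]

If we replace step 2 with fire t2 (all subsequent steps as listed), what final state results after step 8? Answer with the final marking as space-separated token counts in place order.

5 11 0 1

(re-executing from step 2 with the substitution; state before step 2: [3 0 0 2])
2 | fire t2 | [3 0 0 2]
3 | fire t3 | [3 3 0 2]
4 | fire t2 | [3 5 0 2]
5 | fire t1 | [5 5 0 1]
6 | fire t2 | [5 7 0 1]
7 | fire t2 | [5 9 0 1]
8 | fire t2 | [5 11 0 1]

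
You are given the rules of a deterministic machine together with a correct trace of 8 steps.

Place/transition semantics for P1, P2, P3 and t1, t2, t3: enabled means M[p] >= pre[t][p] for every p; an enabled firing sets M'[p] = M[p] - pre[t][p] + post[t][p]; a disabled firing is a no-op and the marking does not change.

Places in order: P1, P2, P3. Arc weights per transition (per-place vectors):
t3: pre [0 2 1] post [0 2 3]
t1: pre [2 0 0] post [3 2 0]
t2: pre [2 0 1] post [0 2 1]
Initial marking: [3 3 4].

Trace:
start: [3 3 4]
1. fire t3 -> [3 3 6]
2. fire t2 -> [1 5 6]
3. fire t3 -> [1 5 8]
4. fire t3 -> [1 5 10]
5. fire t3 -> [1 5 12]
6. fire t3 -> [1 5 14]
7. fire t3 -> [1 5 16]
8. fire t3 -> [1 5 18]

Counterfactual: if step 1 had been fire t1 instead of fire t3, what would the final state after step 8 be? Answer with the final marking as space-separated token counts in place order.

(re-executing from step 1 with the substitution; state before step 1: [3 3 4])
1. fire t1 -> [4 5 4]
2. fire t2 -> [2 7 4]
3. fire t3 -> [2 7 6]
4. fire t3 -> [2 7 8]
5. fire t3 -> [2 7 10]
6. fire t3 -> [2 7 12]
7. fire t3 -> [2 7 14]
8. fire t3 -> [2 7 16]

2 7 16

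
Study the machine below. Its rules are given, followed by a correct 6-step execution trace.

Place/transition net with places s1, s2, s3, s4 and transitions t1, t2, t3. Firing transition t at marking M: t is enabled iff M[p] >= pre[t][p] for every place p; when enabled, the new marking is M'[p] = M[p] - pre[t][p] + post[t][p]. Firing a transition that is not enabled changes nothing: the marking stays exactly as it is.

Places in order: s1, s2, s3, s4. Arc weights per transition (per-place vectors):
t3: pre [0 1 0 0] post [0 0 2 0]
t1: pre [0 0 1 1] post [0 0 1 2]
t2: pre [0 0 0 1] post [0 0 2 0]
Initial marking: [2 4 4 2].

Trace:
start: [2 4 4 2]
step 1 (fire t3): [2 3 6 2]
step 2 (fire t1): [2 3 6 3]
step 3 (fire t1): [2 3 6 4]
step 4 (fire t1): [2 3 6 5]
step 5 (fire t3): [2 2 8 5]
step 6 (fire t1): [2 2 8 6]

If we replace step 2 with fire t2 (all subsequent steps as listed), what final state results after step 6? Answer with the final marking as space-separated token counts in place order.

2 2 10 4

(re-executing from step 2 with the substitution; state before step 2: [2 3 6 2])
step 2 (fire t2): [2 3 8 1]
step 3 (fire t1): [2 3 8 2]
step 4 (fire t1): [2 3 8 3]
step 5 (fire t3): [2 2 10 3]
step 6 (fire t1): [2 2 10 4]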